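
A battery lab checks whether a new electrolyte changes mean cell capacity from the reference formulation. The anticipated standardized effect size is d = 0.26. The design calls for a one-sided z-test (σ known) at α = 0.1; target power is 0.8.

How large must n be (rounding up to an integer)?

For power 0.8 need Φ(δ − z_{0.1}) = 0.8, so δ = z_{0.1} + z_{0.20} = 1.282 + 0.842 = 2.123.
δ = d·√n ⇒ n = (δ/d)² = (2.123 / 0.26)² = 66.68.
Rounding up, n = 67.

n = 67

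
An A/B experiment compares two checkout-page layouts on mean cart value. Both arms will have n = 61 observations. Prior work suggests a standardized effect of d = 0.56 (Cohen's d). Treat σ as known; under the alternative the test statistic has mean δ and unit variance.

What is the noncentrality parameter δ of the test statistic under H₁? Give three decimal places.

The noncentrality parameter scales effect size by the design's sample-size factor: δ = d·√(n/2) = 0.56 × √(61/2) = 3.0927

δ ≈ 3.093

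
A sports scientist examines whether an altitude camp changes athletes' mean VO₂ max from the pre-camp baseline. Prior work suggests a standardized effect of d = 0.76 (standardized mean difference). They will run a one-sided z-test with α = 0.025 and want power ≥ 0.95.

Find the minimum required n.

n = 23

For power 0.95 need Φ(δ − z_{0.025}) = 0.95, so δ = z_{0.025} + z_{0.05} = 1.960 + 1.645 = 3.605.
δ = d·√n ⇒ n = (δ/d)² = (3.605 / 0.76)² = 22.50.
Rounding up, n = 23.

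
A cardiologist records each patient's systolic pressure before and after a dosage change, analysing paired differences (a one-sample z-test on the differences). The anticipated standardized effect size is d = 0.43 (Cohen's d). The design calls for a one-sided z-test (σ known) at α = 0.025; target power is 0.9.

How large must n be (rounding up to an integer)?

n = 57

For power 0.9 need Φ(δ − z_{0.025}) = 0.9, so δ = z_{0.025} + z_{0.10} = 1.960 + 1.282 = 3.242.
δ = d·√n ⇒ n = (δ/d)² = (3.242 / 0.43)² = 56.83.
Rounding up, n = 57.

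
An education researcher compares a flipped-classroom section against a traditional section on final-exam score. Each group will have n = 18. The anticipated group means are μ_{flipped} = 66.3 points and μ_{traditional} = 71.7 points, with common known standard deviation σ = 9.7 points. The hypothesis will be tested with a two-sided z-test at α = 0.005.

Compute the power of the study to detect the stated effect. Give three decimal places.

Power ≈ 0.128

Standardized effect: d = |μ_{flipped} − μ_{traditional}| / σ = |66.3 − 71.7| / 9.7 = 0.5567
Noncentrality parameter: δ = d·√(n/2) = 0.5567 × √(18/2) = 1.6701
Two-sided α = 0.005 → critical value z_{0.0025} = 2.807.
Power = Φ(δ − 2.807) + Φ(−δ − 2.807) = Φ(-1.137) + Φ(-4.477) = 0.1278 + 0.0000 = 0.1278.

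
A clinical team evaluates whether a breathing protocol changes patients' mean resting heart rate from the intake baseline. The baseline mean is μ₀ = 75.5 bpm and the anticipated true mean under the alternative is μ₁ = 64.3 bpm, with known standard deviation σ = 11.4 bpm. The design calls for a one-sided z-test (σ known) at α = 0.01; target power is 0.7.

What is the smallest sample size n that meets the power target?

Standardized effect: d = |μ₁ − μ₀| / σ = |64.3 − 75.5| / 11.4 = 0.9825
Set Φ(δ − 2.326) = 0.7; then δ − 2.326 = Φ⁻¹(0.7) = 0.524, giving δ = 2.851.
δ = d·√n ⇒ n = (δ/d)² = (2.851 / 0.9825)² = 8.42.
Rounding up, n = 9.

n = 9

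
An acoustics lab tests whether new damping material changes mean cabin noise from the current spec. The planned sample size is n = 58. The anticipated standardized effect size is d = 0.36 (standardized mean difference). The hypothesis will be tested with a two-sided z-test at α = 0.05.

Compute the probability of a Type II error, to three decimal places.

Noncentrality parameter: δ = d·√n = 0.36 × √58 = 2.7417
Critical value for a two-sided test at α = 0.05: z_{α/2} = 1.960.
Power = Φ(δ − 1.960) + Φ(−δ − 1.960) = Φ(0.782) + Φ(-4.702) = 0.7828 + 0.0000 = 0.7828.
Type II error: β = 1 − power = 1 − 0.7828 = 0.2172.

β ≈ 0.217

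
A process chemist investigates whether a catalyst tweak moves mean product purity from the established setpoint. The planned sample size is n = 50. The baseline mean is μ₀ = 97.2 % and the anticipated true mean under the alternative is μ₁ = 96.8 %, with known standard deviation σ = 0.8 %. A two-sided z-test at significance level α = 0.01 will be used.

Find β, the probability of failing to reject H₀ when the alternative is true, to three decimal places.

β ≈ 0.169

Standardized effect: d = |μ₁ − μ₀| / σ = |96.8 − 97.2| / 0.8 = 0.5000
Noncentrality parameter: δ = d·√n = 0.5000 × √50 = 3.5355
Critical value for a two-sided test at α = 0.01: z_{α/2} = 2.576.
Power = Φ(δ − 2.576) + Φ(−δ − 2.576) = Φ(0.960) + Φ(-6.111) = 0.8314 + 0.0000 = 0.8314.
Type II error: β = 1 − power = 1 − 0.8314 = 0.1686.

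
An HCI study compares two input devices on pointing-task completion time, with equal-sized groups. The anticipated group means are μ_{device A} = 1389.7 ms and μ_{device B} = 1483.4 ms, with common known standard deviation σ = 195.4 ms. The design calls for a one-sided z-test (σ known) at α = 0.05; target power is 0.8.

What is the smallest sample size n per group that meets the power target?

Standardized effect: d = |μ_{device A} − μ_{device B}| / σ = |1389.7 − 1483.4| / 195.4 = 0.4795
Set Φ(δ − 1.645) = 0.8; then δ − 1.645 = Φ⁻¹(0.8) = 0.842, giving δ = 2.486.
δ = d·√(n/2) ⇒ n = 2(δ/d)² = 2 × (2.486 / 0.4795)² = 53.77.
Rounding up, n = 54 per group.

n = 54 per group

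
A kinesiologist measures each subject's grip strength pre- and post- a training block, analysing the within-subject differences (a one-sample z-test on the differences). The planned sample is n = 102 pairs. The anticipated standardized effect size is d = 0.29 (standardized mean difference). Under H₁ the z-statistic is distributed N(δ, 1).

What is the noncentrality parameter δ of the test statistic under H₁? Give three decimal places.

δ ≈ 2.929

δ = d·√n = 0.29 × √102 = 2.9289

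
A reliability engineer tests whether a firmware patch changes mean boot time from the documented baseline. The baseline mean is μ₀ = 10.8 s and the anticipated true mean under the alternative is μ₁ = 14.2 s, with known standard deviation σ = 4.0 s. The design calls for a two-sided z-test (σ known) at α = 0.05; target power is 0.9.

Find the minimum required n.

Standardized effect: d = |μ₁ − μ₀| / σ = |14.2 − 10.8| / 4.0 = 0.8500
For power 0.9 need Φ(δ − z_{0.025}) = 0.9, so δ = z_{0.025} + z_{0.10} = 1.960 + 1.282 = 3.242.
(The Φ(−δ − z_{α/2}) term is vanishingly small for δ > 0 and is dropped in the standard sample-size formula.)
δ = d·√n ⇒ n = (δ/d)² = (3.242 / 0.8500)² = 14.54.
Round up to the next whole unit.

n = 15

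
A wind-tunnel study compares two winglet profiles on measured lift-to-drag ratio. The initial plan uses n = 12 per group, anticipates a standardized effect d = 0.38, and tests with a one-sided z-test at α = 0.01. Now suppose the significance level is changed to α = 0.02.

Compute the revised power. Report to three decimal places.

δ = d·√(n/2) = 0.38 × √(12/2) = 0.9308 (unchanged). New critical value: z_{0.02} = 2.054.
Revised power = Φ(δ − 2.054) = Φ(-1.123) = 0.1307.

Power ≈ 0.131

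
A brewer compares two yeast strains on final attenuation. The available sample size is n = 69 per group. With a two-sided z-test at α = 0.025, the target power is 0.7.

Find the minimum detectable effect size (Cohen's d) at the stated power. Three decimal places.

Required noncentrality: δ = z_{0.0125} + z_{0.30} = 2.241 + 0.524 = 2.766.
(The second rejection-region term Φ(−δ − z_{α/2}) is negligible and dropped.)
δ = d·√(n/2) ⇒ d = δ/√(n/2) = 2.766/√(69/2) = 0.4709.

d ≈ 0.471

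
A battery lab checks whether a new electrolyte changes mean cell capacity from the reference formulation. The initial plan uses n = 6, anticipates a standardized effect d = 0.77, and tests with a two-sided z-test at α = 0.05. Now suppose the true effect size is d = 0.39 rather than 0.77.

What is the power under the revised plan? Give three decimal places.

Power ≈ 0.159

With d = 0.39: δ = d·√n = 0.39 × √6 = 0.9553. Critical value z_{0.025} = 1.960.
Revised power = Φ(δ − 1.960) + Φ(−δ − 1.960) = Φ(-1.005) + Φ(-2.915) = 0.1575 + 0.0018 = 0.1593.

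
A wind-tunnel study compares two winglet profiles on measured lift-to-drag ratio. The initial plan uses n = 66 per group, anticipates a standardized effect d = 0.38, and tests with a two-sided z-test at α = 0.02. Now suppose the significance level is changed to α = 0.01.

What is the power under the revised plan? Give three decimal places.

Power ≈ 0.347

δ = d·√(n/2) = 0.38 × √(66/2) = 2.1829 (unchanged). New critical value: z_{0.005} = 2.576.
Revised power = Φ(δ − 2.576) + Φ(−δ − 2.576) = Φ(-0.393) + Φ(-4.759) = 0.3472 + 0.0000 = 0.3472.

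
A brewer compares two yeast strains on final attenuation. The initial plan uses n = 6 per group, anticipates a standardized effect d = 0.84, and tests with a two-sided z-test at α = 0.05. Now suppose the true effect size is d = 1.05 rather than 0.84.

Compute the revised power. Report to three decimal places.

Power ≈ 0.444

With d = 1.05: δ = d·√(n/2) = 1.05 × √(6/2) = 1.8187. Critical value z_{0.025} = 1.960.
Revised power = Φ(δ − 1.960) + Φ(−δ − 1.960) = Φ(-0.141) + Φ(-3.779) = 0.4438 + 0.0001 = 0.4439.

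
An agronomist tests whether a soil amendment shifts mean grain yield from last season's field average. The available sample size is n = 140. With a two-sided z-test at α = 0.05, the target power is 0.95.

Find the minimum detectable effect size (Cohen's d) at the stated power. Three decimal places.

Required noncentrality: δ = z_{0.025} + z_{0.05} = 1.960 + 1.645 = 3.605.
(Lower-tail contribution to power is negligible for δ > 0.)
δ = d·√n ⇒ d = δ/√n = 3.605/√140 = 0.3047.

d ≈ 0.305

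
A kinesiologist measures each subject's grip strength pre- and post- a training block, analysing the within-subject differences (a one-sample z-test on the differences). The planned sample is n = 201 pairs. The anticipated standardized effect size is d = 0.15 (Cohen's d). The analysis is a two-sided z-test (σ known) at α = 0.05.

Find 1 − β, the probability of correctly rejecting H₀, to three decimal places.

Power ≈ 0.566

Noncentrality parameter: δ = d·√n = 0.15 × √201 = 2.1266
Critical value for a two-sided test at α = 0.05: z_{α/2} = 1.960.
Power = Φ(δ − 1.960) + Φ(−δ − 1.960) = Φ(0.167) + Φ(-4.087) = 0.5662 + 0.0000 = 0.5662.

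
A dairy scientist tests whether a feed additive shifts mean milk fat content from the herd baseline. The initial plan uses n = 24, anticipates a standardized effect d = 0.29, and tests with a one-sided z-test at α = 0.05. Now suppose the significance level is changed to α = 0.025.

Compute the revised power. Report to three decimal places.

δ = d·√n = 0.29 × √24 = 1.4207 (unchanged). New critical value: z_{0.025} = 1.960.
Revised power = Φ(δ − 1.960) = Φ(-0.539) = 0.2949.

Power ≈ 0.295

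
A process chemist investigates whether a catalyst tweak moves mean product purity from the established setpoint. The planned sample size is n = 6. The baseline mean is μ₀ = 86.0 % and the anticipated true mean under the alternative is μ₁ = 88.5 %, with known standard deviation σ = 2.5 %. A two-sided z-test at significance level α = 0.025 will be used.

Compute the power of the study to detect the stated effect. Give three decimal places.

Standardized effect: d = |μ₁ − μ₀| / σ = |88.5 − 86.0| / 2.5 = 1.0000
Noncentrality parameter: δ = d·√n = 1.0000 × √6 = 2.4495
Critical value for a two-sided test at α = 0.025: z_{α/2} = 2.241.
Power = Φ(δ − 2.241) + Φ(−δ − 2.241) = Φ(0.208) + Φ(-4.691) = 0.5824 + 0.0000 = 0.5824.

Power ≈ 0.582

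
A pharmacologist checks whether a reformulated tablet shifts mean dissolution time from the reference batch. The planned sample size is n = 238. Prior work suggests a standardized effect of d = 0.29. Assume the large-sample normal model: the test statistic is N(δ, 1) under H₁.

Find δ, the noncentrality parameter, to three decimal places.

The noncentrality parameter scales effect size by the design's sample-size factor: δ = d·√n = 0.29 × √238 = 4.4739

δ ≈ 4.474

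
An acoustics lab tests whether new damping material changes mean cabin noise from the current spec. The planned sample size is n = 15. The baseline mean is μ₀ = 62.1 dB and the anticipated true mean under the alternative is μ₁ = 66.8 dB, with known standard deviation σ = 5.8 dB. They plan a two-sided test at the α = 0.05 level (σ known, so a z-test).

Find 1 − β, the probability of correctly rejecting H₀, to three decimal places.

Standardized effect: d = |μ₁ − μ₀| / σ = |66.8 − 62.1| / 5.8 = 0.8103
Noncentrality parameter: δ = d·√n = 0.8103 × √15 = 3.1385
Critical value for a two-sided test at α = 0.05: z_{α/2} = 1.960.
Power = Φ(δ − 1.960) + Φ(−δ − 1.960) = Φ(1.178) + Φ(-5.098) = 0.8807 + 0.0000 = 0.8807.

Power ≈ 0.881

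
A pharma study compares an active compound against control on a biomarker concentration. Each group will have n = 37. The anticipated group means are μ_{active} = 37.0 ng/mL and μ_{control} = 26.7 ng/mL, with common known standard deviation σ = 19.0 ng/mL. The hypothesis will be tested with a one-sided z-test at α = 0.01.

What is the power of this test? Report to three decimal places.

Standardized effect: d = |μ_{active} − μ_{control}| / σ = |37.0 − 26.7| / 19.0 = 0.5421
Noncentrality parameter: δ = d·√(n/2) = 0.5421 × √(37/2) = 2.3317
One-sided α = 0.01 → critical value z_{0.01} = 2.326.
Power = Φ(δ − 2.326) = Φ(0.005) = 0.5021.

Power ≈ 0.502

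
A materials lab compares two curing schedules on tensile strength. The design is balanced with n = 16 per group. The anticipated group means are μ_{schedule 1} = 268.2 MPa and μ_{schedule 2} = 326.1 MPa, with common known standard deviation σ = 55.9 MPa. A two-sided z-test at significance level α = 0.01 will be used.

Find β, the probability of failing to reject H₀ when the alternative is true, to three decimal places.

β ≈ 0.362

Standardized effect: d = |μ_{schedule 1} − μ_{schedule 2}| / σ = |268.2 − 326.1| / 55.9 = 1.0358
Noncentrality parameter: δ = d·√(n/2) = 1.0358 × √(16/2) = 2.9296
Two-sided α = 0.01 → critical value z_{0.005} = 2.576.
Power = Φ(δ − 2.576) + Φ(−δ − 2.576) = Φ(0.354) + Φ(-5.505) = 0.6383 + 0.0000 = 0.6383.
Type II error: β = 1 − power = 1 − 0.6383 = 0.3617.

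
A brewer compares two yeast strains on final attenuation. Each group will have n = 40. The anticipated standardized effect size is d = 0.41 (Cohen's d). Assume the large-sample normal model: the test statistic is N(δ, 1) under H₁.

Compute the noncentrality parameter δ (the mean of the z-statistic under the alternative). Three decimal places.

δ = d·√(n/2) = 0.41 × √(40/2) = 1.8336

δ ≈ 1.834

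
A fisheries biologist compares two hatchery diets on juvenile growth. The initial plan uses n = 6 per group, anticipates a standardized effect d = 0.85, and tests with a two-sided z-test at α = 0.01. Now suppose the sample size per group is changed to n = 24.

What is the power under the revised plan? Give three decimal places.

Power ≈ 0.644

With n = 24 per group: δ = d·√(n/2) = 0.85 × √(24/2) = 2.9445. Critical value z_{0.005} = 2.576.
Revised power = Φ(δ − 2.576) + Φ(−δ − 2.576) = Φ(0.369) + Φ(-5.520) = 0.6438 + 0.0000 = 0.6438.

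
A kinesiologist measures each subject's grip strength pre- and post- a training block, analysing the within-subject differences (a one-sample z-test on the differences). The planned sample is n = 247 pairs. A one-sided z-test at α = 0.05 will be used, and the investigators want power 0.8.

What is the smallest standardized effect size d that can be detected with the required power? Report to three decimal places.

d ≈ 0.158

Required noncentrality: δ = z_{0.05} + z_{0.20} = 1.645 + 0.842 = 2.486.
δ = d·√n ⇒ d = δ/√n = 2.486/√247 = 0.1582.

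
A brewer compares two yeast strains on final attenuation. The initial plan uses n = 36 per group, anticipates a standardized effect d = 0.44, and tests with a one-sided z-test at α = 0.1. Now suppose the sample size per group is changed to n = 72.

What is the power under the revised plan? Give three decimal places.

Power ≈ 0.913

With n = 72 per group: δ = d·√(n/2) = 0.44 × √(72/2) = 2.6400. Critical value z_{0.1} = 1.282.
Revised power = P(Z > 1.282 − δ) = Φ(1.358) = 0.9128.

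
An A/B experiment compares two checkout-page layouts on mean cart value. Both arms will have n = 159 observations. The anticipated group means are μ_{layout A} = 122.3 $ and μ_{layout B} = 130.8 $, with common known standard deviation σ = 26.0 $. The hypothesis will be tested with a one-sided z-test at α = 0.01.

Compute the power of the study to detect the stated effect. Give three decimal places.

Standardized effect: d = |μ_{layout A} − μ_{layout B}| / σ = |122.3 − 130.8| / 26.0 = 0.3269
Noncentrality parameter: δ = d·√(n/2) = 0.3269 × √(159/2) = 2.9149
Critical value for a one-sided test at α = 0.01: z_α = 2.326.
Power = P(Z > 2.326 − δ) = Φ(0.589) = 0.7219.

Power ≈ 0.722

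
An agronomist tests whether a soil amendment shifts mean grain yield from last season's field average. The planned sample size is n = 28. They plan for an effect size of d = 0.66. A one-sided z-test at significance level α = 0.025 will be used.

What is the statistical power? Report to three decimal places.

Power ≈ 0.937

Noncentrality parameter: δ = d·√n = 0.66 × √28 = 3.4924
One-sided α = 0.025 → critical value z_{0.025} = 1.960.
Power = P(Z > 1.960 − δ) = Φ(1.532) = 0.9373.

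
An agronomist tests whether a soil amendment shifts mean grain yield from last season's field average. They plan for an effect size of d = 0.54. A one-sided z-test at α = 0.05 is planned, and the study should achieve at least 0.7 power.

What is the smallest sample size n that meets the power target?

For power 0.7 need Φ(δ − z_{0.05}) = 0.7, so δ = z_{0.05} + z_{0.30} = 1.645 + 0.524 = 2.169.
δ = d·√n ⇒ n = (δ/d)² = (2.169 / 0.54)² = 16.14.
Round up to the next whole unit.

n = 17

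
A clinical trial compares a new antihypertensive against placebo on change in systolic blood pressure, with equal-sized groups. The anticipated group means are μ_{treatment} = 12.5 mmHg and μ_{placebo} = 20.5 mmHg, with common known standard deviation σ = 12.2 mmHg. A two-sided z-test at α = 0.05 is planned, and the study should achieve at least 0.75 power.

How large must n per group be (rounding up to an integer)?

n = 33 per group

Standardized effect: d = |μ_{treatment} − μ_{placebo}| / σ = |12.5 − 20.5| / 12.2 = 0.6557
Set Φ(δ − 1.960) = 0.75; then δ − 1.960 = Φ⁻¹(0.75) = 0.674, giving δ = 2.634.
(The Φ(−δ − z_{α/2}) term is vanishingly small for δ > 0 and is dropped in the standard sample-size formula.)
δ = d·√(n/2) ⇒ n = 2(δ/d)² = 2 × (2.634 / 0.6557)² = 32.28.
Round up to the next whole unit.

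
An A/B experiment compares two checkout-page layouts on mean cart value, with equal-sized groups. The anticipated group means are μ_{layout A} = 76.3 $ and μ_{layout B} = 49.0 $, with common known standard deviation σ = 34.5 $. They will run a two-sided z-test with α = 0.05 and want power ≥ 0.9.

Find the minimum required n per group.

n = 34 per group

Standardized effect: d = |μ_{layout A} − μ_{layout B}| / σ = |76.3 − 49.0| / 34.5 = 0.7913
For power 0.9 need Φ(δ − z_{0.025}) = 0.9, so δ = z_{0.025} + z_{0.10} = 1.960 + 1.282 = 3.242.
(Ignoring the negligible lower-tail rejection probability gives the usual closed-form inversion.)
δ = d·√(n/2) ⇒ n = 2(δ/d)² = 2 × (3.242 / 0.7913)² = 33.56.
Rounding up, n = 34 per group.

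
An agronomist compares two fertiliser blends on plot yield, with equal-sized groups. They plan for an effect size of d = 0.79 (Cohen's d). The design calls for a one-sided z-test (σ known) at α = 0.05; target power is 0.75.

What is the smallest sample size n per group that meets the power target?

For power 0.75 need Φ(δ − z_{0.05}) = 0.75, so δ = z_{0.05} + z_{0.25} = 1.645 + 0.674 = 2.319.
δ = d·√(n/2) ⇒ n = 2(δ/d)² = 2 × (2.319 / 0.79)² = 17.24.
Rounding up, n = 18 per group.

n = 18 per group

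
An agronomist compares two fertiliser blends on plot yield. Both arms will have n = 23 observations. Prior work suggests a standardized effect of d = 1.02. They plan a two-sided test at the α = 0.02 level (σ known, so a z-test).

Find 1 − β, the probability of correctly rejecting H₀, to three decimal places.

Noncentrality parameter: δ = d·√(n/2) = 1.02 × √(23/2) = 3.4590
Two-sided α = 0.02 → critical value z_{0.01} = 2.326.
Power = Φ(δ − 2.326) + Φ(−δ − 2.326) = Φ(1.133) + Φ(-5.785) = 0.8713 + 0.0000 = 0.8713.

Power ≈ 0.871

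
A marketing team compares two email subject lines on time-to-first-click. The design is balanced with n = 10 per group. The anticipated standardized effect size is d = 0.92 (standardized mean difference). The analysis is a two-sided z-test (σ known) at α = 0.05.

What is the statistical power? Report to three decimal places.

Noncentrality parameter: δ = d·√(n/2) = 0.92 × √(10/2) = 2.0572
Critical value for a two-sided test at α = 0.05: z_{α/2} = 1.960.
Power = Φ(δ − 1.960) + Φ(−δ − 1.960) = Φ(0.097) + Φ(-4.017) = 0.5387 + 0.0000 = 0.5388.

Power ≈ 0.539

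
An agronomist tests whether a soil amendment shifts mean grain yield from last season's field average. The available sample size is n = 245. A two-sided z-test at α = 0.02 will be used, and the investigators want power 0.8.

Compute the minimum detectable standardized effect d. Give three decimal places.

d ≈ 0.202

Need Φ(δ − 2.326) = 0.8, so δ = 2.326 + 0.842 = 3.168.
(Lower-tail contribution to power is negligible for δ > 0.)
δ = d·√n ⇒ d = δ/√n = 3.168/√245 = 0.2024.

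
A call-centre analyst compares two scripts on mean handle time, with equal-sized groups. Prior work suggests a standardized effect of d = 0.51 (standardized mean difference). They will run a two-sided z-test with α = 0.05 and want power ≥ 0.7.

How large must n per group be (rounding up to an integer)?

n = 48 per group

Set Φ(δ − 1.960) = 0.7; then δ − 1.960 = Φ⁻¹(0.7) = 0.524, giving δ = 2.484.
(For δ > 0 the lower-tail rejection region contributes negligibly to power, so the one-term inversion is standard.)
δ = d·√(n/2) ⇒ n = 2(δ/d)² = 2 × (2.484 / 0.51)² = 47.46.
Round up to the next whole unit.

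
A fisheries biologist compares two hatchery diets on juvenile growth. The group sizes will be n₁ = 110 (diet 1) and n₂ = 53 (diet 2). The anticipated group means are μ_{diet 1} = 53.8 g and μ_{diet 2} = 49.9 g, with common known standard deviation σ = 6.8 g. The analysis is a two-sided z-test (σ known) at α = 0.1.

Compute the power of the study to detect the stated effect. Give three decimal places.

Standardized effect: d = |μ_{diet 1} − μ_{diet 2}| / σ = |53.8 − 49.9| / 6.8 = 0.5735
Noncentrality parameter: δ = d / √(1/n₁ + 1/n₂) = 0.5735 / √(1/110 + 1/53) = 3.4300
Critical value for a two-sided test at α = 0.1: z_{α/2} = 1.645.
Power = Φ(δ − 1.645) + Φ(−δ − 1.645) = Φ(1.785) + Φ(-5.075) = 0.9629 + 0.0000 = 0.9629.

Power ≈ 0.963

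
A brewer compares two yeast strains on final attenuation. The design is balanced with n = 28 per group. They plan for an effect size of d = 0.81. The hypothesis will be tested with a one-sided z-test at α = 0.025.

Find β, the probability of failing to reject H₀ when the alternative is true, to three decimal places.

Noncentrality parameter: δ = d·√(n/2) = 0.81 × √(28/2) = 3.0307
Critical value for a one-sided test at α = 0.025: z_α = 1.960.
Power = P(Z > 1.960 − δ) = Φ(1.071) = 0.8579.
Type II error: β = 1 − power = 1 − 0.8579 = 0.1421.

β ≈ 0.142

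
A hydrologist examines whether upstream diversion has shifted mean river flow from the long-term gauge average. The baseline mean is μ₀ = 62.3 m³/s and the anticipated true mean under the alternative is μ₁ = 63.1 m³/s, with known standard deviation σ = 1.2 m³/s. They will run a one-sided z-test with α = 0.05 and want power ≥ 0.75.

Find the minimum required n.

n = 13

Standardized effect: d = |μ₁ − μ₀| / σ = |63.1 − 62.3| / 1.2 = 0.6667
Set Φ(δ − 1.645) = 0.75; then δ − 1.645 = Φ⁻¹(0.75) = 0.674, giving δ = 2.319.
δ = d·√n ⇒ n = (δ/d)² = (2.319 / 0.6667)² = 12.10.
Round up to the next whole unit.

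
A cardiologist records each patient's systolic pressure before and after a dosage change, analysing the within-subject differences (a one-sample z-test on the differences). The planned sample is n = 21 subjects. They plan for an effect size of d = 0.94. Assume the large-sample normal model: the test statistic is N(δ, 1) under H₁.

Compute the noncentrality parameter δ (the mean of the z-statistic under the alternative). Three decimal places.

The noncentrality parameter scales effect size by the design's sample-size factor: δ = d·√n = 0.94 × √21 = 4.3076

δ ≈ 4.308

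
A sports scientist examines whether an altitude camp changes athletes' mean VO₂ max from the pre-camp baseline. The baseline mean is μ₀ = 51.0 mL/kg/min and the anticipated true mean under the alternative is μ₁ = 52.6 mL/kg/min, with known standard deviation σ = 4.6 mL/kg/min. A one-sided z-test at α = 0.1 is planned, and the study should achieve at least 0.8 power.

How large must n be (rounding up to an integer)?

Standardized effect: d = |μ₁ − μ₀| / σ = |52.6 − 51.0| / 4.6 = 0.3478
For power 0.8 need Φ(δ − z_{0.1}) = 0.8, so δ = z_{0.1} + z_{0.20} = 1.282 + 0.842 = 2.123.
δ = d·√n ⇒ n = (δ/d)² = (2.123 / 0.3478)² = 37.26.
Round up to the next whole unit.

n = 38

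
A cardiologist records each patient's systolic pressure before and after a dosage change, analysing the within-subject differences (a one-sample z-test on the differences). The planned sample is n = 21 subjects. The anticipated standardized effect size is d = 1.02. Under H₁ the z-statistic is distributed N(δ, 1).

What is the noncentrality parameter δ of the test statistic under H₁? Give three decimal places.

δ = d·√n = 1.02 × √21 = 4.6742

δ ≈ 4.674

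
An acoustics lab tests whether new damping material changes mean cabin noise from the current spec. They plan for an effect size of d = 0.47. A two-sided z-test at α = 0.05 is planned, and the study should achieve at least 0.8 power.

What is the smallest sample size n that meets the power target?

n = 36

For power 0.8 need Φ(δ − z_{0.025}) = 0.8, so δ = z_{0.025} + z_{0.20} = 1.960 + 0.842 = 2.802.
(Ignoring the negligible lower-tail rejection probability gives the usual closed-form inversion.)
δ = d·√n ⇒ n = (δ/d)² = (2.802 / 0.47)² = 35.53.
Rounding up, n = 36.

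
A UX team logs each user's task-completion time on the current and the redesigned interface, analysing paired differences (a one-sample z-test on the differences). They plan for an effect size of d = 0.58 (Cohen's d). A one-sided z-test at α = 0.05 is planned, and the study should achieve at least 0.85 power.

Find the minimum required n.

n = 22

Set Φ(δ − 1.645) = 0.85; then δ − 1.645 = Φ⁻¹(0.85) = 1.036, giving δ = 2.681.
δ = d·√n ⇒ n = (δ/d)² = (2.681 / 0.58)² = 21.37.
Rounding up, n = 22.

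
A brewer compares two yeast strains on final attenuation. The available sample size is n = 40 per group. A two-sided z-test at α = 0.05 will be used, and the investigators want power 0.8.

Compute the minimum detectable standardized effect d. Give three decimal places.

Need Φ(δ − 1.960) = 0.8, so δ = 1.960 + 0.842 = 2.802.
(The second rejection-region term Φ(−δ − z_{α/2}) is negligible and dropped.)
δ = d·√(n/2) ⇒ d = δ/√(n/2) = 2.802/√(40/2) = 0.6265.

d ≈ 0.626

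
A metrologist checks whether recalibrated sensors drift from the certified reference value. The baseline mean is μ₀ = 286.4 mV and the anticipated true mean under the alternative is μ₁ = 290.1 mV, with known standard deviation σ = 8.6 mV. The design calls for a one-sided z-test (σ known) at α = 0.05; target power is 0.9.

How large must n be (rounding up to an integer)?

n = 47

Standardized effect: d = |μ₁ − μ₀| / σ = |290.1 − 286.4| / 8.6 = 0.4302
For power 0.9 need Φ(δ − z_{0.05}) = 0.9, so δ = z_{0.05} + z_{0.10} = 1.645 + 1.282 = 2.926.
δ = d·√n ⇒ n = (δ/d)² = (2.926 / 0.4302)² = 46.27.
Rounding up, n = 47.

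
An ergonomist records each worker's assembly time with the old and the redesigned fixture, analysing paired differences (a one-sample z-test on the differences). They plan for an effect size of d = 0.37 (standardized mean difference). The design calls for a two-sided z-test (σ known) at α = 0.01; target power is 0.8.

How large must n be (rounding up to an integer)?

For power 0.8 need Φ(δ − z_{0.005}) = 0.8, so δ = z_{0.005} + z_{0.20} = 2.576 + 0.842 = 3.417.
(The Φ(−δ − z_{α/2}) term is vanishingly small for δ > 0 and is dropped in the standard sample-size formula.)
δ = d·√n ⇒ n = (δ/d)² = (3.417 / 0.37)² = 85.31.
Round up to the next whole unit.

n = 86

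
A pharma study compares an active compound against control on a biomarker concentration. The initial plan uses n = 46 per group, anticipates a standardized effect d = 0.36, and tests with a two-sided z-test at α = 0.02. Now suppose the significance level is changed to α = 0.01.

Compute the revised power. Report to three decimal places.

Power ≈ 0.198

δ = d·√(n/2) = 0.36 × √(46/2) = 1.7265 (unchanged). New critical value: z_{0.005} = 2.576.
Revised power = Φ(δ − 2.576) + Φ(−δ − 2.576) = Φ(-0.849) + Φ(-4.302) = 0.1978 + 0.0000 = 0.1979.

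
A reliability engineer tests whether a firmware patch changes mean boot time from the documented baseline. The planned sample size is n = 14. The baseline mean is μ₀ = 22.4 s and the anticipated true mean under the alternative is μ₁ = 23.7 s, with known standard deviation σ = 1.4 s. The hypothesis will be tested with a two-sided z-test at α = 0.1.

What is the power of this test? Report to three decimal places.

Standardized effect: d = |μ₁ − μ₀| / σ = |23.7 − 22.4| / 1.4 = 0.9286
Noncentrality parameter: δ = d·√n = 0.9286 × √14 = 3.4744
Two-sided α = 0.1 → critical value z_{0.05} = 1.645.
Power = Φ(δ − 1.645) + Φ(−δ − 1.645) = Φ(1.830) + Φ(-5.119) = 0.9663 + 0.0000 = 0.9663.

Power ≈ 0.966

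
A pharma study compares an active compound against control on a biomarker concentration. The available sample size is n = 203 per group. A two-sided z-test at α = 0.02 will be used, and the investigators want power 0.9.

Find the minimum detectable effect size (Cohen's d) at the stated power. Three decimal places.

Required noncentrality: δ = z_{0.01} + z_{0.10} = 2.326 + 1.282 = 3.608.
(The second rejection-region term Φ(−δ − z_{α/2}) is negligible and dropped.)
δ = d·√(n/2) ⇒ d = δ/√(n/2) = 3.608/√(203/2) = 0.3581.

d ≈ 0.358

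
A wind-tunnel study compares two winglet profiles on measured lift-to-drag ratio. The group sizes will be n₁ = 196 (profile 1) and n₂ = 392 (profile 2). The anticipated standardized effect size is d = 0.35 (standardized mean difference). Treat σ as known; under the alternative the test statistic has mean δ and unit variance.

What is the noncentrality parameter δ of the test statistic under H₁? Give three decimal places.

The noncentrality parameter scales effect size by the design's sample-size factor: δ = d / √(1/n₁ + 1/n₂) = 0.35 / √(1/196 + 1/392) = 4.0008

δ ≈ 4.001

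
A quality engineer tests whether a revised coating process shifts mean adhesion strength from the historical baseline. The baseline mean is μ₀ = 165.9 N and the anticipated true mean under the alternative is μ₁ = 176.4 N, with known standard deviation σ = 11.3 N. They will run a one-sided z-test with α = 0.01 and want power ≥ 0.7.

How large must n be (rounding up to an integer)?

Standardized effect: d = |μ₁ − μ₀| / σ = |176.4 − 165.9| / 11.3 = 0.9292
Set Φ(δ − 2.326) = 0.7; then δ − 2.326 = Φ⁻¹(0.7) = 0.524, giving δ = 2.851.
δ = d·√n ⇒ n = (δ/d)² = (2.851 / 0.9292)² = 9.41.
Round up to the next whole unit.

n = 10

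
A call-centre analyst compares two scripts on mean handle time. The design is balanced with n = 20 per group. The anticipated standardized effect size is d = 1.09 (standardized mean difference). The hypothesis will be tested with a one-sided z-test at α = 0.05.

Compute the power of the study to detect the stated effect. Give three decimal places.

Power ≈ 0.964

Noncentrality parameter: δ = d·√(n/2) = 1.09 × √(20/2) = 3.4469
One-sided α = 0.05 → critical value z_{0.05} = 1.645.
Power = P(Z > 1.645 − δ) = Φ(1.802) = 0.9642.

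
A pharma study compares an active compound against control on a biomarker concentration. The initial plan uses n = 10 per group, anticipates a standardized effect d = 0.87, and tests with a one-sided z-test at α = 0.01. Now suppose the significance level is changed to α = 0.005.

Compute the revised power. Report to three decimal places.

Power ≈ 0.264

δ = d·√(n/2) = 0.87 × √(10/2) = 1.9454 (unchanged). New critical value: z_{0.005} = 2.576.
Revised power = Φ(δ − 2.576) = Φ(-0.630) = 0.2642.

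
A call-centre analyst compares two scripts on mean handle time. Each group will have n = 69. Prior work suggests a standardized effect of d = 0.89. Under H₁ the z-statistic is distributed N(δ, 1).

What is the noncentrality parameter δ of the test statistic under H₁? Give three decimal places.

δ ≈ 5.228

The noncentrality parameter scales effect size by the design's sample-size factor: δ = d·√(n/2) = 0.89 × √(69/2) = 5.2276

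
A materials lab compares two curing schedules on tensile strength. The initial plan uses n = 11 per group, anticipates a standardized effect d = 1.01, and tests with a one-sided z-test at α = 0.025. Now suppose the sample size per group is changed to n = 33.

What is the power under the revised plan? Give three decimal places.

Power ≈ 0.984

With n = 33 per group: δ = d·√(n/2) = 1.01 × √(33/2) = 4.1026. Critical value z_{0.025} = 1.960.
Revised power = Φ(δ − 1.960) = Φ(2.143) = 0.9839.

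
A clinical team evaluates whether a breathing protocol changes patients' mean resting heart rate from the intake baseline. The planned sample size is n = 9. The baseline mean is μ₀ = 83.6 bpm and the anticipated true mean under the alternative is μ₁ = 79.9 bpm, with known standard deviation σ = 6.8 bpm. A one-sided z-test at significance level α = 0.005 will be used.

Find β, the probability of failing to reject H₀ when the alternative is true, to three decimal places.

β ≈ 0.827

Standardized effect: d = |μ₁ − μ₀| / σ = |79.9 − 83.6| / 6.8 = 0.5441
Noncentrality parameter: λ = d·√n = 0.5441 × √9 = 1.6324
Critical value for a one-sided test at α = 0.005: z_α = 2.576.
Power = P(Z > 2.576 − λ) = Φ(-0.943) = 0.1727.
Type II error: β = 1 − power = 1 − 0.1727 = 0.8273.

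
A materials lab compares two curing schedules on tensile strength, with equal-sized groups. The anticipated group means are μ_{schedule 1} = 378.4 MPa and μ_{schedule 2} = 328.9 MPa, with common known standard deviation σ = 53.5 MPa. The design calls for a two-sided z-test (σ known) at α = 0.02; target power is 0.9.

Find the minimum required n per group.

n = 31 per group

Standardized effect: d = |μ_{schedule 1} − μ_{schedule 2}| / σ = |378.4 − 328.9| / 53.5 = 0.9252
For power 0.9 need Φ(δ − z_{0.01}) = 0.9, so δ = z_{0.01} + z_{0.10} = 2.326 + 1.282 = 3.608.
(For δ > 0 the lower-tail rejection region contributes negligibly to power, so the one-term inversion is standard.)
δ = d·√(n/2) ⇒ n = 2(δ/d)² = 2 × (3.608 / 0.9252)² = 30.41.
Round up to the next whole unit.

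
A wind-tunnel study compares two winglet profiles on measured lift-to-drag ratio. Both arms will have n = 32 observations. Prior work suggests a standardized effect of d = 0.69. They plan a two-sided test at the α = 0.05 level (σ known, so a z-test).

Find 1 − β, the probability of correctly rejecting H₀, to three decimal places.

Power ≈ 0.788

Noncentrality parameter: λ = d·√(n/2) = 0.69 × √(32/2) = 2.7600
Two-sided α = 0.05 → critical value z_{0.025} = 1.960.
Power = Φ(λ − 1.960) + Φ(−λ − 1.960) = Φ(0.800) + Φ(-4.720) = 0.7882 + 0.0000 = 0.7882.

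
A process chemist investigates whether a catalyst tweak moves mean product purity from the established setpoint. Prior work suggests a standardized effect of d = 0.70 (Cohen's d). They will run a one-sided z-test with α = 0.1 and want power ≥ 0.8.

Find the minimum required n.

n = 10

Set Φ(δ − 1.282) = 0.8; then δ − 1.282 = Φ⁻¹(0.8) = 0.842, giving δ = 2.123.
δ = d·√n ⇒ n = (δ/d)² = (2.123 / 0.70)² = 9.20.
Rounding up, n = 10.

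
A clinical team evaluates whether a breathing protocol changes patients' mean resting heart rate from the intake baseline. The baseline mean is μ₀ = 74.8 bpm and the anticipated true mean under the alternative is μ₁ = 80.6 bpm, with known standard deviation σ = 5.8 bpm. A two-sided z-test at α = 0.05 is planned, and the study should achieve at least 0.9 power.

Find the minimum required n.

n = 11

Standardized effect: d = |μ₁ − μ₀| / σ = |80.6 − 74.8| / 5.8 = 1.0000
Set Φ(δ − 1.960) = 0.9; then δ − 1.960 = Φ⁻¹(0.9) = 1.282, giving δ = 3.242.
(Ignoring the negligible lower-tail rejection probability gives the usual closed-form inversion.)
δ = d·√n ⇒ n = (δ/d)² = (3.242 / 1.0000)² = 10.51.
Round up to the next whole unit.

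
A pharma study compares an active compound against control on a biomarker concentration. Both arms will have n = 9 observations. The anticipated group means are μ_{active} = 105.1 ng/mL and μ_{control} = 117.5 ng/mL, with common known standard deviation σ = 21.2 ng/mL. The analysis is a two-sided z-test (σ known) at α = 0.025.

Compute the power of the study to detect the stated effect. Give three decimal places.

Standardized effect: d = |μ_{active} − μ_{control}| / σ = |105.1 − 117.5| / 21.2 = 0.5849
Noncentrality parameter: δ = d·√(n/2) = 0.5849 × √(9/2) = 1.2408
Critical value for a two-sided test at α = 0.025: z_{α/2} = 2.241.
Power = Φ(δ − 2.241) + Φ(−δ − 2.241) = Φ(-1.001) + Φ(-3.482) = 0.1585 + 0.0002 = 0.1588.

Power ≈ 0.159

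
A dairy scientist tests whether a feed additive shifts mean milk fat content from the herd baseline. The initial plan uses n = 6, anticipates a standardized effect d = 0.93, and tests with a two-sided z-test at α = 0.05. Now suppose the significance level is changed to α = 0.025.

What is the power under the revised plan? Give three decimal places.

δ = d·√n = 0.93 × √6 = 2.2780 (unchanged). New critical value: z_{0.0125} = 2.241.
Revised power = Φ(δ − 2.241) + Φ(−δ − 2.241) = Φ(0.037) + Φ(-4.519) = 0.5146 + 0.0000 = 0.5146.

Power ≈ 0.515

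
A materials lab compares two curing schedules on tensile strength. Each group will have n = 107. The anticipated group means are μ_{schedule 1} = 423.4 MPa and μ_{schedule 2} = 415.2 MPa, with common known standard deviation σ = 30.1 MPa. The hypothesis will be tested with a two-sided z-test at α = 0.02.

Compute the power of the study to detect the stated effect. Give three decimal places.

Power ≈ 0.369

Standardized effect: d = |μ_{schedule 1} − μ_{schedule 2}| / σ = |423.4 − 415.2| / 30.1 = 0.2724
Noncentrality parameter: λ = d·√(n/2) = 0.2724 × √(107/2) = 1.9926
Two-sided α = 0.02 → critical value z_{0.01} = 2.326.
Power = Φ(λ − 2.326) + Φ(−λ − 2.326) = Φ(-0.334) + Φ(-4.319) = 0.3693 + 0.0000 = 0.3693.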